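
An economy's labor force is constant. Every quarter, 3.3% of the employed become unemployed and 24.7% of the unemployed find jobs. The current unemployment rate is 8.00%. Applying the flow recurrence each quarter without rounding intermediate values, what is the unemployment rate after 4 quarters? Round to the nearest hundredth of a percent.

Unemployment rate after four quarters ≈ 10.77%.

With a fixed labor force, u_{t+1} = u_t + s·(1−u_t) − f·u_t = u_t·(1−s−f) + s.
Here 1−s−f = 0.720 and s = 0.033.
u_1 = 0.080000 × 0.720 + 0.033 = 0.090600.
u_2 = 0.090600 × 0.720 + 0.033 = 0.098232.
u_3 = 0.098232 × 0.720 + 0.033 = 0.103727.
u_4 = 0.103727 × 0.720 + 0.033 = 0.107683.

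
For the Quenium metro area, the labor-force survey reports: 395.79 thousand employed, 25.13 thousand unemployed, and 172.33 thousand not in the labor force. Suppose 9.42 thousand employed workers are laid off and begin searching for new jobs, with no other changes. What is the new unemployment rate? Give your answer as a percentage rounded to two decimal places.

New unemployment rate ≈ 8.21%.

Initially, labor force = 395.79 + 25.13 = 420.92 thousand, so u = 25.13/420.92 = 5.97%.
After the change, employed falls and unemployed rises by 9.42; labor force unchanged → E = 386.37, U = 34.55, labor force = 420.92 thousand.
New unemployment rate = 34.55 / 420.92 = 8.21%.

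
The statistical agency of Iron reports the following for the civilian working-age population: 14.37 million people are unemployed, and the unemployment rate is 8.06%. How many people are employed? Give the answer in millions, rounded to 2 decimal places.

About 163.92 million are employed.

Labor force = U / u = 14.37 / 0.0806 ≈ 178.29 million.
Employed = labor force − unemployed = 178.29 − 14.37 = 163.92 million.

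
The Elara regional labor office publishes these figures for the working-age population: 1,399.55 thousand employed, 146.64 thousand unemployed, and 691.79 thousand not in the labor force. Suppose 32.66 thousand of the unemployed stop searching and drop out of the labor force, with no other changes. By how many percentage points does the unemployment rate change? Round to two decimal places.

The unemployment rate changes by −1.95 percentage points.

Initially, labor force = 1,399.55 + 146.64 = 1,546.19 thousand, so u = 146.64/1,546.19 = 9.48%.
After the change, unemployed and labor force both fall by 32.66 → E = 1,399.55, U = 113.98, labor force = 1,513.53 thousand.
New unemployment rate = 113.98 / 1,513.53 = 7.53%.
Change = 7.53% − 9.48% = −1.95 percentage points.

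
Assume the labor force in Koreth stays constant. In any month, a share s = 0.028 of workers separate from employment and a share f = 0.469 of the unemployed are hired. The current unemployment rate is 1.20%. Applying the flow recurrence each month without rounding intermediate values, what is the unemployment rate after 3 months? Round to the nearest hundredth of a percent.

With a fixed labor force, u_{t+1} = u_t + s·(1−u_t) − f·u_t = u_t·(1−s−f) + s.
Here 1−s−f = 0.503 and s = 0.028.
u_1 = 0.012000 × 0.503 + 0.028 = 0.034036.
u_2 = 0.034036 × 0.503 + 0.028 = 0.045120.
u_3 = 0.045120 × 0.503 + 0.028 = 0.050695.

Unemployment rate after three months ≈ 5.07%.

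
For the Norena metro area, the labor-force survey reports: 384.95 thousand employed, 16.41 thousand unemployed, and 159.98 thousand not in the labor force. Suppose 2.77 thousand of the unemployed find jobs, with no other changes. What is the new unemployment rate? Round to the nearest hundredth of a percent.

New unemployment rate ≈ 3.40%.

Initially, labor force = 384.95 + 16.41 = 401.36 thousand, so u = 16.41/401.36 = 4.09%.
After the change, unemployed falls and employed rises by 2.77; labor force unchanged → E = 387.72, U = 13.64, labor force = 401.36 thousand.
New unemployment rate = 13.64 / 401.36 = 3.40%.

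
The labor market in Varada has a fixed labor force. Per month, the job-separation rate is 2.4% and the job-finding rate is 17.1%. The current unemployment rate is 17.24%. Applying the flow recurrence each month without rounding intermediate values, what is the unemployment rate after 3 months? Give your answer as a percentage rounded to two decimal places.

Unemployment rate after three months ≈ 14.88%.

With a fixed labor force, u_{t+1} = u_t + s·(1−u_t) − f·u_t = u_t·(1−s−f) + s.
Here 1−s−f = 0.805 and s = 0.024.
u_1 = 0.172400 × 0.805 + 0.024 = 0.162782.
u_2 = 0.162782 × 0.805 + 0.024 = 0.155040.
u_3 = 0.155040 × 0.805 + 0.024 = 0.148807.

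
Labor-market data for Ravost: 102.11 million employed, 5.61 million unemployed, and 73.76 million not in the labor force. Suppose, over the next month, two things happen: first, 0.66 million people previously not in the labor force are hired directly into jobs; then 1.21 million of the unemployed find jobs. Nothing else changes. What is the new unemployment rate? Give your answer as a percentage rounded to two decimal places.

New unemployment rate ≈ 4.06%.

Initially, labor force = 102.11 + 5.61 = 107.72 million, so u = 5.61/107.72 = 5.21%.
After the first change, employed and labor force both rise by 0.66; unemployed unchanged → E = 102.77, U = 5.61, labor force = 108.38 million.
After the second change, unemployed falls and employed rises by 1.21; labor force unchanged → E = 103.98, U = 4.40, labor force = 108.38 million.
New unemployment rate = 4.40 / 108.38 = 4.06%.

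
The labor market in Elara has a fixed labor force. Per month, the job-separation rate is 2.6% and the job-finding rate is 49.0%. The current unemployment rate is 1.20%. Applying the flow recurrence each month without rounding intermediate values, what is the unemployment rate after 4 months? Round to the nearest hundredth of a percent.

With a fixed labor force, u_{t+1} = u_t + s·(1−u_t) − f·u_t = u_t·(1−s−f) + s.
Here 1−s−f = 0.484 and s = 0.026.
u_1 = 0.012000 × 0.484 + 0.026 = 0.031808.
u_2 = 0.031808 × 0.484 + 0.026 = 0.041395.
u_3 = 0.041395 × 0.484 + 0.026 = 0.046035.
u_4 = 0.046035 × 0.484 + 0.026 = 0.048281.

Unemployment rate after four months ≈ 4.83%.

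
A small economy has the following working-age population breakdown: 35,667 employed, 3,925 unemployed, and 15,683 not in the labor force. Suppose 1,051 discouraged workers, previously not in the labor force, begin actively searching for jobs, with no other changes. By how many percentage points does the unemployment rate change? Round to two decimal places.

Initially, labor force = 35,667 + 3,925 = 39,592, so u = 3,925/39,592 = 9.91%.
After the change, unemployed and labor force both rise by 1,051 → E = 35,667, U = 4,976, labor force = 40,643.
New unemployment rate = 4,976 / 40,643 = 12.24%.
Change = 12.24% − 9.91% = +2.33 percentage points.

The unemployment rate changes by +2.33 percentage points.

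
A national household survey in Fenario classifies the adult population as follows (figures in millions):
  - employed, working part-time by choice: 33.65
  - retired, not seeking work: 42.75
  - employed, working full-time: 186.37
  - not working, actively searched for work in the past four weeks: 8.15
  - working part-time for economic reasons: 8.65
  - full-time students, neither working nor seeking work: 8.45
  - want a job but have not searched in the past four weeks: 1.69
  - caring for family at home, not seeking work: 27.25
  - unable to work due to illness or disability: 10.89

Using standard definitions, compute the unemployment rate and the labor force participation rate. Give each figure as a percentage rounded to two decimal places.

Employed = 33.65 + 186.37 + 8.65 = 228.67 million (anyone who worked, including part-time for economic reasons, counts as employed).
Unemployed = 8.15 million.
Labor force = 228.67 + 8.15 = 236.82 million.
Not in labor force = 42.75 + 8.45 + 1.69 + 27.25 + 10.89 = 91.03 million (those not working and not actively searching are outside the labor force — including those who want a job but have given up searching).
Civilian working-age population = 236.82 + 91.03 = 327.85 million.
Unemployment rate = 8.15 / 236.82 = 3.44%.
Labor force participation rate = 236.82 / 327.85 = 72.23%.

Unemployment rate ≈ 3.44%; labor force participation rate ≈ 72.23%.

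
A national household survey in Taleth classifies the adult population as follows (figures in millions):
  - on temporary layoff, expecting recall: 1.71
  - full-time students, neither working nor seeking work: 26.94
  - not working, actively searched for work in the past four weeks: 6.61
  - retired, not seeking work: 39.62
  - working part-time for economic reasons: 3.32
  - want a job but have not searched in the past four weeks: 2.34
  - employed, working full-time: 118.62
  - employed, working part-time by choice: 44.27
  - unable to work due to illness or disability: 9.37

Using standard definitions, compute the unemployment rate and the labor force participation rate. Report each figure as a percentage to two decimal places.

Employed = 3.32 + 118.62 + 44.27 = 166.21 million (anyone who worked, including part-time for economic reasons, counts as employed).
Unemployed = 1.71 + 6.61 = 8.32 million (jobless and actively searching, or on temporary layoff).
Labor force = 166.21 + 8.32 = 174.53 million.
Not in labor force = 26.94 + 39.62 + 2.34 + 9.37 = 78.27 million (those not working and not actively searching are outside the labor force — including those who want a job but have given up searching).
Civilian working-age population = 174.53 + 78.27 = 252.80 million.
Unemployment rate = 8.32 / 174.53 = 4.77%.
Labor force participation rate = 174.53 / 252.80 = 69.04%.

Unemployment rate ≈ 4.77%; labor force participation rate ≈ 69.04%.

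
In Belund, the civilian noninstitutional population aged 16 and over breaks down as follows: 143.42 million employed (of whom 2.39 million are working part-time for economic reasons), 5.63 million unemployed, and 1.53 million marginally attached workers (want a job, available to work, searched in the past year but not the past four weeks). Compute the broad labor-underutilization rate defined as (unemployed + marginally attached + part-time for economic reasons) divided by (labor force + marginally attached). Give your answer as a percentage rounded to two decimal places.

Broad underutilization rate ≈ 6.34%.

Labor force = 143.42 + 5.63 = 149.05 million.
Numerator = 5.63 + 1.53 + 2.39 = 9.55 million.
Denominator = 149.05 + 1.53 = 150.58 million.
Broad rate = 9.55 / 150.58 = 6.34%.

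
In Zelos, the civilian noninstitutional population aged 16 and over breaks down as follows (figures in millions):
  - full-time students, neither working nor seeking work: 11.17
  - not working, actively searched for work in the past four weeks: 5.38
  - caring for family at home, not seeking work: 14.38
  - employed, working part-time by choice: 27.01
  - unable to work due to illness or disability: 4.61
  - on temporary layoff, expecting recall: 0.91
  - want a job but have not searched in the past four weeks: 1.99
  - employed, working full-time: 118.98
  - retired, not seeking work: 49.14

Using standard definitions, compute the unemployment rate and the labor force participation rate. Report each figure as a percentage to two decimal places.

Employed = 27.01 + 118.98 = 145.99 million.
Unemployed = 5.38 + 0.91 = 6.29 million (jobless and actively searching, or on temporary layoff).
Labor force = 145.99 + 6.29 = 152.28 million.
Not in labor force = 11.17 + 14.38 + 4.61 + 1.99 + 49.14 = 81.29 million (those not working and not actively searching are outside the labor force — including those who want a job but have given up searching).
Civilian working-age population = 152.28 + 81.29 = 233.57 million.
Unemployment rate = 6.29 / 152.28 = 4.13%.
Labor force participation rate = 152.28 / 233.57 = 65.20%.

Unemployment rate ≈ 4.13%; labor force participation rate ≈ 65.20%.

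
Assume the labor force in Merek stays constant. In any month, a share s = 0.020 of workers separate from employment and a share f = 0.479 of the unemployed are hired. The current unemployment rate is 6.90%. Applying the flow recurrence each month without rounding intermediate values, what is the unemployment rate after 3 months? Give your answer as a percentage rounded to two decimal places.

Unemployment rate after three months ≈ 4.37%.

With a fixed labor force, u_{t+1} = u_t + s·(1−u_t) − f·u_t = u_t·(1−s−f) + s.
Here 1−s−f = 0.501 and s = 0.020.
u_1 = 0.069000 × 0.501 + 0.020 = 0.054569.
u_2 = 0.054569 × 0.501 + 0.020 = 0.047339.
u_3 = 0.047339 × 0.501 + 0.020 = 0.043717.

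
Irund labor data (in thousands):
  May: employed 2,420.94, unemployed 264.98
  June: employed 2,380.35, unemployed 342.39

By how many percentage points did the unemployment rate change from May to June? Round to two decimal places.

May: labor force = 2,420.94 + 264.98 = 2,685.92; u = 264.98/2,685.92 = 9.87%.
June: labor force = 2,380.35 + 342.39 = 2,722.74; u = 342.39/2,722.74 = 12.58%.
Change = 12.58% − 9.87% = +2.71 pp.

The unemployment rate changed by +2.71 percentage points.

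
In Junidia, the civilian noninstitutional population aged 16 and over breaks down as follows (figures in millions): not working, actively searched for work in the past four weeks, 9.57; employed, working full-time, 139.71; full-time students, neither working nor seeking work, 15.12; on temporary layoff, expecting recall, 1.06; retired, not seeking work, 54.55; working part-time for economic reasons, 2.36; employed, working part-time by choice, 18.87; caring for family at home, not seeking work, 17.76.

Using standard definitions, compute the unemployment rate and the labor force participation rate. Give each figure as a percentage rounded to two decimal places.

Unemployment rate ≈ 6.20%; labor force participation rate ≈ 66.24%.

Employed = 139.71 + 2.36 + 18.87 = 160.94 million (anyone who worked, including part-time for economic reasons, counts as employed).
Unemployed = 9.57 + 1.06 = 10.63 million (jobless and actively searching, or on temporary layoff).
Labor force = 160.94 + 10.63 = 171.57 million.
Not in labor force = 15.12 + 54.55 + 17.76 = 87.43 million (those not working and not actively searching are outside the labor force).
Civilian working-age population = 171.57 + 87.43 = 259.00 million.
Unemployment rate = 10.63 / 171.57 = 6.20%.
Labor force participation rate = 171.57 / 259.00 = 66.24%.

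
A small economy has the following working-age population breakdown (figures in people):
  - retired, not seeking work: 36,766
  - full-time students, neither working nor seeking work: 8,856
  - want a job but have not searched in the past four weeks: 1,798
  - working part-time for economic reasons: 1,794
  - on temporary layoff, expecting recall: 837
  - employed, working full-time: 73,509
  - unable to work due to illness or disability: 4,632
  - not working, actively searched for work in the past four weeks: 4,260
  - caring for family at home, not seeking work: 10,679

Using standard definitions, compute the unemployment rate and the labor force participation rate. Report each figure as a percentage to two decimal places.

Employed = 1,794 + 73,509 = 75,303 (anyone who worked, including part-time for economic reasons, counts as employed).
Unemployed = 837 + 4,260 = 5,097 (jobless and actively searching, or on temporary layoff).
Labor force = 75,303 + 5,097 = 80,400.
Not in labor force = 36,766 + 8,856 + 1,798 + 4,632 + 10,679 = 62,731 (those not working and not actively searching are outside the labor force — including those who want a job but have given up searching).
Civilian working-age population = 80,400 + 62,731 = 143,131.
Unemployment rate = 5,097 / 80,400 = 6.34%.
Labor force participation rate = 80,400 / 143,131 = 56.17%.

Unemployment rate ≈ 6.34%; labor force participation rate ≈ 56.17%.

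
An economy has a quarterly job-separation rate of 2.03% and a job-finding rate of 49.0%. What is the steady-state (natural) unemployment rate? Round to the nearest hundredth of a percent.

At steady state the flows balance: s·E = f·U, so U/(E+U) = s/(s+f).
u* = 2.03 / (2.03 + 49.0) = 2.03 / 51.03 = 3.98%.

Steady-state unemployment rate ≈ 3.98%.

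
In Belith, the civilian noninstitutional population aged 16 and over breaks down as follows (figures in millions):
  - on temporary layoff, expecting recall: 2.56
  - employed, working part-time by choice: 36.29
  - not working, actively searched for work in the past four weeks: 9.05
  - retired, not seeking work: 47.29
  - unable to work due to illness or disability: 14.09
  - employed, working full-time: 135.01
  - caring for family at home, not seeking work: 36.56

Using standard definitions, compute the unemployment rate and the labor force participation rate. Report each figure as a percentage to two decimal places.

Unemployment rate ≈ 6.35%; labor force participation rate ≈ 65.13%.

Employed = 36.29 + 135.01 = 171.30 million.
Unemployed = 2.56 + 9.05 = 11.61 million (jobless and actively searching, or on temporary layoff).
Labor force = 171.30 + 11.61 = 182.91 million.
Not in labor force = 47.29 + 14.09 + 36.56 = 97.94 million (those not working and not actively searching are outside the labor force).
Civilian working-age population = 182.91 + 97.94 = 280.85 million.
Unemployment rate = 11.61 / 182.91 = 6.35%.
Labor force participation rate = 182.91 / 280.85 = 65.13%.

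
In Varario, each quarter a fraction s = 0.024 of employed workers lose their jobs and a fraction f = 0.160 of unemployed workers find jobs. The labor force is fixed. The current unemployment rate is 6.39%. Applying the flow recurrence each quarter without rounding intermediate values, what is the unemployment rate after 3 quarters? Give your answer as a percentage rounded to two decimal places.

Unemployment rate after three quarters ≈ 9.43%.

With a fixed labor force, u_{t+1} = u_t + s·(1−u_t) − f·u_t = u_t·(1−s−f) + s.
Here 1−s−f = 0.816 and s = 0.024.
u_1 = 0.063900 × 0.816 + 0.024 = 0.076142.
u_2 = 0.076142 × 0.816 + 0.024 = 0.086132.
u_3 = 0.086132 × 0.816 + 0.024 = 0.094284.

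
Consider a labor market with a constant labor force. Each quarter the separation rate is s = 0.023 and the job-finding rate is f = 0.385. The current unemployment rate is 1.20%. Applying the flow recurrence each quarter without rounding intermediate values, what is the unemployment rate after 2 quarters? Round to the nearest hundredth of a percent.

With a fixed labor force, u_{t+1} = u_t + s·(1−u_t) − f·u_t = u_t·(1−s−f) + s.
Here 1−s−f = 0.592 and s = 0.023.
u_1 = 0.012000 × 0.592 + 0.023 = 0.030104.
u_2 = 0.030104 × 0.592 + 0.023 = 0.040822.

Unemployment rate after two quarters ≈ 4.08%.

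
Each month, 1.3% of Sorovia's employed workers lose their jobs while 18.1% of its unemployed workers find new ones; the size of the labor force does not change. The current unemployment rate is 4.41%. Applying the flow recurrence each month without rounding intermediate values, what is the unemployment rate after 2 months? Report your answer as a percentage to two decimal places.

With a fixed labor force, u_{t+1} = u_t + s·(1−u_t) − f·u_t = u_t·(1−s−f) + s.
Here 1−s−f = 0.806 and s = 0.013.
u_1 = 0.044100 × 0.806 + 0.013 = 0.048545.
u_2 = 0.048545 × 0.806 + 0.013 = 0.052127.

Unemployment rate after two months ≈ 5.21%.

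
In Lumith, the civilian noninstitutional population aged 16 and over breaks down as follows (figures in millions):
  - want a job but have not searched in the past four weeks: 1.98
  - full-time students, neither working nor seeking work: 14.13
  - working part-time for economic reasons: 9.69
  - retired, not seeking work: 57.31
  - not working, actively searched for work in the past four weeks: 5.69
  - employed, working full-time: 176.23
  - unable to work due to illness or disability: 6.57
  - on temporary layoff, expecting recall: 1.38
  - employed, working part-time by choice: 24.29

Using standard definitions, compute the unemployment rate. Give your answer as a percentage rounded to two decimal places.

Employed = 9.69 + 176.23 + 24.29 = 210.21 million (anyone who worked, including part-time for economic reasons, counts as employed).
Unemployed = 5.69 + 1.38 = 7.07 million (jobless and actively searching, or on temporary layoff).
Labor force = 210.21 + 7.07 = 217.28 million.
Unemployment rate = 7.07 / 217.28 = 3.25%.

Unemployment rate ≈ 3.25%.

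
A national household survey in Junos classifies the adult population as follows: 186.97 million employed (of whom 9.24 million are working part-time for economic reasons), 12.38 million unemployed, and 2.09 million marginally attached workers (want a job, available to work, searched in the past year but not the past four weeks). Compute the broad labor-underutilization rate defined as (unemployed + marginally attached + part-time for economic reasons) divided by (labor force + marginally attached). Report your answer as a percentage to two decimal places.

Labor force = 186.97 + 12.38 = 199.35 million.
Numerator = 12.38 + 2.09 + 9.24 = 23.71 million.
Denominator = 199.35 + 2.09 = 201.44 million.
Broad rate = 23.71 / 201.44 = 11.77%.

Broad underutilization rate ≈ 11.77%.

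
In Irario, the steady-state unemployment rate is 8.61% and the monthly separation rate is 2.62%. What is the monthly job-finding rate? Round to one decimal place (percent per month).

From u* = s/(s+f): f = s·(1−u)/u.
f = 2.62 × (1 − 0.0861) / 0.0861 = 2.3944 / 0.0861 ≈ 27.8% per month.

Job-finding rate ≈ 27.8% per month.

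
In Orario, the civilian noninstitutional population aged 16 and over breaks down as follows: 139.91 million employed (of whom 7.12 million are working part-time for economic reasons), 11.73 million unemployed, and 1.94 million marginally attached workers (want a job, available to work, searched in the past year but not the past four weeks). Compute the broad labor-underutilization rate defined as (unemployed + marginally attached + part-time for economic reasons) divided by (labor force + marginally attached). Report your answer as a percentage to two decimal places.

Labor force = 139.91 + 11.73 = 151.64 million.
Numerator = 11.73 + 1.94 + 7.12 = 20.79 million.
Denominator = 151.64 + 1.94 = 153.58 million.
Broad rate = 20.79 / 153.58 = 13.54%.

Broad underutilization rate ≈ 13.54%.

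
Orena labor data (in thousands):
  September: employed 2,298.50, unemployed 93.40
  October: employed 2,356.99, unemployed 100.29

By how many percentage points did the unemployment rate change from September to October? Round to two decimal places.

September: labor force = 2,298.50 + 93.40 = 2,391.90; u = 93.40/2,391.90 = 3.90%.
October: labor force = 2,356.99 + 100.29 = 2,457.28; u = 100.29/2,457.28 = 4.08%.
Change = 4.08% − 3.90% = +0.18 pp.

The unemployment rate changed by +0.18 percentage points.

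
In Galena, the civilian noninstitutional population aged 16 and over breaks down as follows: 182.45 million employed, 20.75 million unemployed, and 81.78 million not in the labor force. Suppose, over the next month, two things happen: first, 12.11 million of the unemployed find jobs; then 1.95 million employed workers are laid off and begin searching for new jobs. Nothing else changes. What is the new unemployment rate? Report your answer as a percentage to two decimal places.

Initially, labor force = 182.45 + 20.75 = 203.20 million, so u = 20.75/203.20 = 10.21%.
After the first change, unemployed falls and employed rises by 12.11; labor force unchanged → E = 194.56, U = 8.64, labor force = 203.20 million.
After the second change, employed falls and unemployed rises by 1.95; labor force unchanged → E = 192.61, U = 10.59, labor force = 203.20 million.
New unemployment rate = 10.59 / 203.20 = 5.21%.

New unemployment rate ≈ 5.21%.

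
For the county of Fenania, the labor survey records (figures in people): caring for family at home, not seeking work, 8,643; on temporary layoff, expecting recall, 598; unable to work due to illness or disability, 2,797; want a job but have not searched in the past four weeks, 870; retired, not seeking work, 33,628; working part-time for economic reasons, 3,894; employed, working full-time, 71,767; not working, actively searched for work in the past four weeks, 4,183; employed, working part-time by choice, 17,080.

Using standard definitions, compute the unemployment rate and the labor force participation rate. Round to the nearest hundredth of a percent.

Employed = 3,894 + 71,767 + 17,080 = 92,741 (anyone who worked, including part-time for economic reasons, counts as employed).
Unemployed = 598 + 4,183 = 4,781 (jobless and actively searching, or on temporary layoff).
Labor force = 92,741 + 4,781 = 97,522.
Not in labor force = 8,643 + 2,797 + 870 + 33,628 = 45,938 (those not working and not actively searching are outside the labor force — including those who want a job but have given up searching).
Civilian working-age population = 97,522 + 45,938 = 143,460.
Unemployment rate = 4,781 / 97,522 = 4.90%.
Labor force participation rate = 97,522 / 143,460 = 67.98%.

Unemployment rate ≈ 4.90%; labor force participation rate ≈ 67.98%.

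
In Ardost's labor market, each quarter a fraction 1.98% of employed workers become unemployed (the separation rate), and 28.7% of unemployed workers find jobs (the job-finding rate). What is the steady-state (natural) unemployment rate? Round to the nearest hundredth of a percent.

At steady state the flows balance: s·E = f·U, so U/(E+U) = s/(s+f).
u* = 1.98 / (1.98 + 28.7) = 1.98 / 30.68 = 6.45%.

Steady-state unemployment rate ≈ 6.45%.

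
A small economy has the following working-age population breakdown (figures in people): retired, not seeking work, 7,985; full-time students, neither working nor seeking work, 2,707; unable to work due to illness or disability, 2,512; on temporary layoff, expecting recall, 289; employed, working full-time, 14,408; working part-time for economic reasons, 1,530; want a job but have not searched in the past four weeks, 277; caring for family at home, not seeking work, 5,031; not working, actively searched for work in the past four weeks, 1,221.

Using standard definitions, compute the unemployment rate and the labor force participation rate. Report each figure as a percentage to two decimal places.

Employed = 14,408 + 1,530 = 15,938 (anyone who worked, including part-time for economic reasons, counts as employed).
Unemployed = 289 + 1,221 = 1,510 (jobless and actively searching, or on temporary layoff).
Labor force = 15,938 + 1,510 = 17,448.
Not in labor force = 7,985 + 2,707 + 2,512 + 277 + 5,031 = 18,512 (those not working and not actively searching are outside the labor force — including those who want a job but have given up searching).
Civilian working-age population = 17,448 + 18,512 = 35,960.
Unemployment rate = 1,510 / 17,448 = 8.65%.
Labor force participation rate = 17,448 / 35,960 = 48.52%.

Unemployment rate ≈ 8.65%; labor force participation rate ≈ 48.52%.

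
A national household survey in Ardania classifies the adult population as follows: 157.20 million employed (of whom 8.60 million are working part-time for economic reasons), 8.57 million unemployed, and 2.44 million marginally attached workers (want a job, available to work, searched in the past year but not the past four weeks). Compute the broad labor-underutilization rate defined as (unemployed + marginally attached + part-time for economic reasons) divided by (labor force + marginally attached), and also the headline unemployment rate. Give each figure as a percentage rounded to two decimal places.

Labor force = 157.20 + 8.57 = 165.77 million.
Numerator = 8.57 + 2.44 + 8.60 = 19.61 million.
Denominator = 165.77 + 2.44 = 168.21 million.
Broad rate = 19.61 / 168.21 = 11.66%.
Headline unemployment rate = 8.57 / 165.77 = 5.17%.

Broad underutilization rate ≈ 11.66%; headline unemployment rate ≈ 5.17%.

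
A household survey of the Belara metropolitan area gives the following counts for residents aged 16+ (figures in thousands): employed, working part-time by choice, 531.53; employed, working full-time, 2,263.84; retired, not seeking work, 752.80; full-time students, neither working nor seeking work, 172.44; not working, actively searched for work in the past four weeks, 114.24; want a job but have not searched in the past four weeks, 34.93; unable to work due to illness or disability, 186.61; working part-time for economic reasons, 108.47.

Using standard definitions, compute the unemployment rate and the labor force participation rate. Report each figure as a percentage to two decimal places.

Unemployment rate ≈ 3.79%; labor force participation rate ≈ 72.47%.

Employed = 531.53 + 2,263.84 + 108.47 = 2,903.84 thousand (anyone who worked, including part-time for economic reasons, counts as employed).
Unemployed = 114.24 thousand.
Labor force = 2,903.84 + 114.24 = 3,018.08 thousand.
Not in labor force = 752.80 + 172.44 + 34.93 + 186.61 = 1,146.78 thousand (those not working and not actively searching are outside the labor force — including those who want a job but have given up searching).
Civilian working-age population = 3,018.08 + 1,146.78 = 4,164.86 thousand.
Unemployment rate = 114.24 / 3,018.08 = 3.79%.
Labor force participation rate = 3,018.08 / 4,164.86 = 72.47%.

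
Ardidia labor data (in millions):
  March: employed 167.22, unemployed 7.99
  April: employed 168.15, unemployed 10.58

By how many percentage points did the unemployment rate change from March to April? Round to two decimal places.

March: labor force = 167.22 + 7.99 = 175.21; u = 7.99/175.21 = 4.56%.
April: labor force = 168.15 + 10.58 = 178.73; u = 10.58/178.73 = 5.92%.
Change = 5.92% − 4.56% = +1.36 pp.

The unemployment rate changed by +1.36 percentage points.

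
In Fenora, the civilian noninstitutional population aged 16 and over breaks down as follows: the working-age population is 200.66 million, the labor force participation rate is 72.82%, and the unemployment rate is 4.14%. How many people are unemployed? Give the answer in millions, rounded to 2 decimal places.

Labor force = 0.7282 × 200.66 = 146.12 million.
Unemployed = 0.0414 × 146.12 ≈ 6.05 million.

About 6.05 million are unemployed.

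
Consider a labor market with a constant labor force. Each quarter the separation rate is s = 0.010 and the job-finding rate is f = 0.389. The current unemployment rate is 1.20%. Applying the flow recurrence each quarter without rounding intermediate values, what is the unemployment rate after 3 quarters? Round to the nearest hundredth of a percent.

With a fixed labor force, u_{t+1} = u_t + s·(1−u_t) − f·u_t = u_t·(1−s−f) + s.
Here 1−s−f = 0.601 and s = 0.010.
u_1 = 0.012000 × 0.601 + 0.010 = 0.017212.
u_2 = 0.017212 × 0.601 + 0.010 = 0.020344.
u_3 = 0.020344 × 0.601 + 0.010 = 0.022227.

Unemployment rate after three quarters ≈ 2.22%.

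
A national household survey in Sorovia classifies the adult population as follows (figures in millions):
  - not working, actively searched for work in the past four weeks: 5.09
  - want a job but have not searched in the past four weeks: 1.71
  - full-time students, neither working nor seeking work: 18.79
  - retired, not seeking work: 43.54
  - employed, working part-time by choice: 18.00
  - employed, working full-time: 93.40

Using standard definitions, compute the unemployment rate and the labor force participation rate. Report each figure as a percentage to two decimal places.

Employed = 18.00 + 93.40 = 111.40 million.
Unemployed = 5.09 million.
Labor force = 111.40 + 5.09 = 116.49 million.
Not in labor force = 1.71 + 18.79 + 43.54 = 64.04 million (those not working and not actively searching are outside the labor force — including those who want a job but have given up searching).
Civilian working-age population = 116.49 + 64.04 = 180.53 million.
Unemployment rate = 5.09 / 116.49 = 4.37%.
Labor force participation rate = 116.49 / 180.53 = 64.53%.

Unemployment rate ≈ 4.37%; labor force participation rate ≈ 64.53%.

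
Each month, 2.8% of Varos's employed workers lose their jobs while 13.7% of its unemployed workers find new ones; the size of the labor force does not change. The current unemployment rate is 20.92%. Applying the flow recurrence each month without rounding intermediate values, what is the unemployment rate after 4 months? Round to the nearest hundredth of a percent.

With a fixed labor force, u_{t+1} = u_t + s·(1−u_t) − f·u_t = u_t·(1−s−f) + s.
Here 1−s−f = 0.835 and s = 0.028.
u_1 = 0.209200 × 0.835 + 0.028 = 0.202682.
u_2 = 0.202682 × 0.835 + 0.028 = 0.197239.
u_3 = 0.197239 × 0.835 + 0.028 = 0.192695.
u_4 = 0.192695 × 0.835 + 0.028 = 0.188900.

Unemployment rate after four months ≈ 18.89%.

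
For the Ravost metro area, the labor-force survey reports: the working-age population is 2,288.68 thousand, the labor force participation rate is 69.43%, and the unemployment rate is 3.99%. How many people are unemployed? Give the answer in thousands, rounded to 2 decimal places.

About 63.40 thousand are unemployed.

Labor force = 0.6943 × 2,288.68 = 1,589.03 thousand.
Unemployed = 0.0399 × 1,589.03 ≈ 63.40 thousand.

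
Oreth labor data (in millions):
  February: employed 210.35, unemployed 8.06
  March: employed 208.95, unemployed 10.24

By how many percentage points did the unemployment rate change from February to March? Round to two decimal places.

The unemployment rate changed by +0.98 percentage points.

February: labor force = 210.35 + 8.06 = 218.41; u = 8.06/218.41 = 3.69%.
March: labor force = 208.95 + 10.24 = 219.19; u = 10.24/219.19 = 4.67%.
Change = 4.67% − 3.69% = +0.98 pp.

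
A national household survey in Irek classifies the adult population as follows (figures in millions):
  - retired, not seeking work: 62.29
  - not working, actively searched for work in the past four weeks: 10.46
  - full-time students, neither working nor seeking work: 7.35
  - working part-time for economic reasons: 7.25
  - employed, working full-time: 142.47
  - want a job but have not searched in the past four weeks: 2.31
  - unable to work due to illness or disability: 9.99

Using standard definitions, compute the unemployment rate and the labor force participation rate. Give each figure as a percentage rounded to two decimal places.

Employed = 7.25 + 142.47 = 149.72 million (anyone who worked, including part-time for economic reasons, counts as employed).
Unemployed = 10.46 million.
Labor force = 149.72 + 10.46 = 160.18 million.
Not in labor force = 62.29 + 7.35 + 2.31 + 9.99 = 81.94 million (those not working and not actively searching are outside the labor force — including those who want a job but have given up searching).
Civilian working-age population = 160.18 + 81.94 = 242.12 million.
Unemployment rate = 10.46 / 160.18 = 6.53%.
Labor force participation rate = 160.18 / 242.12 = 66.16%.

Unemployment rate ≈ 6.53%; labor force participation rate ≈ 66.16%.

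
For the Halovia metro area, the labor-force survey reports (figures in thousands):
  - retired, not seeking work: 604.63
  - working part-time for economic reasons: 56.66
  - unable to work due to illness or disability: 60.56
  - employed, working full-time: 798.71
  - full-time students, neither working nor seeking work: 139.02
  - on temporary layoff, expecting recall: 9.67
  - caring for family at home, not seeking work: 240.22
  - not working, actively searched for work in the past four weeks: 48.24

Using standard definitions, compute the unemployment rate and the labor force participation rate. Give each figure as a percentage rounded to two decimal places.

Employed = 56.66 + 798.71 = 855.37 thousand (anyone who worked, including part-time for economic reasons, counts as employed).
Unemployed = 9.67 + 48.24 = 57.91 thousand (jobless and actively searching, or on temporary layoff).
Labor force = 855.37 + 57.91 = 913.28 thousand.
Not in labor force = 604.63 + 60.56 + 139.02 + 240.22 = 1,044.43 thousand (those not working and not actively searching are outside the labor force).
Civilian working-age population = 913.28 + 1,044.43 = 1,957.71 thousand.
Unemployment rate = 57.91 / 913.28 = 6.34%.
Labor force participation rate = 913.28 / 1,957.71 = 46.65%.

Unemployment rate ≈ 6.34%; labor force participation rate ≈ 46.65%.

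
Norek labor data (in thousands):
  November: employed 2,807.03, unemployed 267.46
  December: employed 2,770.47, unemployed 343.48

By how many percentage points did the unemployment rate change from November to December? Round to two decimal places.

November: labor force = 2,807.03 + 267.46 = 3,074.49; u = 267.46/3,074.49 = 8.70%.
December: labor force = 2,770.47 + 343.48 = 3,113.95; u = 343.48/3,113.95 = 11.03%.
Change = 11.03% − 8.70% = +2.33 pp.

The unemployment rate changed by +2.33 percentage points.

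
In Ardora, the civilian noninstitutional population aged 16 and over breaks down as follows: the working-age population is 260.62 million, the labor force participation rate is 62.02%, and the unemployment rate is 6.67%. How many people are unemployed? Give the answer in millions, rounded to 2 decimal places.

About 10.78 million are unemployed.

Labor force = 0.6202 × 260.62 = 161.64 million.
Unemployed = 0.0667 × 161.64 ≈ 10.78 million.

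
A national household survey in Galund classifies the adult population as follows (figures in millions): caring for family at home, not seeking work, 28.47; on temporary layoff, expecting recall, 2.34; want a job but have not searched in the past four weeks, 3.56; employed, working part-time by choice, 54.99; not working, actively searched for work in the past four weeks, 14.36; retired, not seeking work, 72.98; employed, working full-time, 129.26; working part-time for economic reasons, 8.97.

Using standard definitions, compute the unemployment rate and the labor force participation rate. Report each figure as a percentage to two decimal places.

Unemployment rate ≈ 7.96%; labor force participation rate ≈ 66.66%.

Employed = 54.99 + 129.26 + 8.97 = 193.22 million (anyone who worked, including part-time for economic reasons, counts as employed).
Unemployed = 2.34 + 14.36 = 16.70 million (jobless and actively searching, or on temporary layoff).
Labor force = 193.22 + 16.70 = 209.92 million.
Not in labor force = 28.47 + 3.56 + 72.98 = 105.01 million (those not working and not actively searching are outside the labor force — including those who want a job but have given up searching).
Civilian working-age population = 209.92 + 105.01 = 314.93 million.
Unemployment rate = 16.70 / 209.92 = 7.96%.
Labor force participation rate = 209.92 / 314.93 = 66.66%.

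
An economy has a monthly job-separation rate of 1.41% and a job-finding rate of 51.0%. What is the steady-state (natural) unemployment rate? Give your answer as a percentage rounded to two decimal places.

Steady-state unemployment rate ≈ 2.69%.

At steady state the flows balance: s·E = f·U, so U/(E+U) = s/(s+f).
u* = 1.41 / (1.41 + 51.0) = 1.41 / 52.41 = 2.69%.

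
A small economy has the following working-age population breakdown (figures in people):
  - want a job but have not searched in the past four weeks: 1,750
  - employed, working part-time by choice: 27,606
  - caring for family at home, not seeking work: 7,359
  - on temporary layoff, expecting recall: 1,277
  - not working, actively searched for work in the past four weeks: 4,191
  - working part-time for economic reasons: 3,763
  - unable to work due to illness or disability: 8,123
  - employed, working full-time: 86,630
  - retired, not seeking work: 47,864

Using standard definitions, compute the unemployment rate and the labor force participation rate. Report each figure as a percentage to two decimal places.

Employed = 27,606 + 3,763 + 86,630 = 117,999 (anyone who worked, including part-time for economic reasons, counts as employed).
Unemployed = 1,277 + 4,191 = 5,468 (jobless and actively searching, or on temporary layoff).
Labor force = 117,999 + 5,468 = 123,467.
Not in labor force = 1,750 + 7,359 + 8,123 + 47,864 = 65,096 (those not working and not actively searching are outside the labor force — including those who want a job but have given up searching).
Civilian working-age population = 123,467 + 65,096 = 188,563.
Unemployment rate = 5,468 / 123,467 = 4.43%.
Labor force participation rate = 123,467 / 188,563 = 65.48%.

Unemployment rate ≈ 4.43%; labor force participation rate ≈ 65.48%.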